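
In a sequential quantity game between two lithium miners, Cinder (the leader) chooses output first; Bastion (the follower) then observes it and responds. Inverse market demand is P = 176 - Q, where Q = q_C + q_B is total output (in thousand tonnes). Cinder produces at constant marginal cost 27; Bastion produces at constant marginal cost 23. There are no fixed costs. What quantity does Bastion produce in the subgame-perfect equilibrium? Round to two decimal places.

40.25

The follower Bastion best-responds to any q_C: π_B = (176 - Q)q_B - 23q_B.
Setting the follower's marginal profit to zero, 153 - q_C - 2q_B = 0, i.e. q_B = (153 - q_C)/2.
Cinder substitutes q_B(q_C) into its own profit: π_C = q_C(176 - q_C - (153 - q_C)/2) - 27q_C = (199/2 - (1/2)q_C)q_C - 27q_C.
The leader's first-order condition 145/2 - q_C = 0 yields q_C = 145/2.
Then q_B = (153 - 145/2)/2 = 161/4.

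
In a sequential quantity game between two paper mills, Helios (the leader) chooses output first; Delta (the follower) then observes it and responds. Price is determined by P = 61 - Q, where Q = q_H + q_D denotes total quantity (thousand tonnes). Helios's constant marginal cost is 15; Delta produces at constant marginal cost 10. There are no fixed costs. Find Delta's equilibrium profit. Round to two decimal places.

The follower Delta best-responds to any q_H: π_D = (61 - Q)q_D - 10q_D.
Follower FOC: 51 - q_H - 2q_D = 0, so q_D(q_H) = (51 - q_H)/2.
The leader anticipates this reaction. Substituting into P = 61 - Q gives P = 71/2 - (1/2)q_H, so π_H = (71/2 - (1/2)q_H)q_H - 15q_H.
The leader's first-order condition 41/2 - q_H = 0 yields q_H = 41/2.
Then q_D = (51 - 41/2)/2 = 61/4.
Price P = 61 - 143/4 = 101/4.
Delta's profit: (101/4 - 10)·(61/4) = 232.5625.

232.56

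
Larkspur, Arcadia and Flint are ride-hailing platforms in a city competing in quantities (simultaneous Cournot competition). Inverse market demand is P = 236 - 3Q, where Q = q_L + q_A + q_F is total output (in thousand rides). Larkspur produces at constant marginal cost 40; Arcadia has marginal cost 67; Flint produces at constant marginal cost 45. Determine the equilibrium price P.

97

Larkspur's profit: π_L = (236 - 3Q)q_L - (40q_L). Setting ∂π_L/∂q_L = 0: 196 - 6q_L - 3(q_A + q_F) = 0.
Arcadia's profit: π_A = (236 - 3Q)q_A - (67q_A). Setting ∂π_A/∂q_A = 0: 169 - 6q_A - 3(q_L + q_F) = 0.
Flint's first-order condition: 191 - 6q_F - 3(q_L + q_A) = 0.
Adding the 3 first-order conditions: 556 − 12Q = 0, so Q = 139/3.
Back-substituting: q_L = (196 − 139)/3 = 19, q_A = (169 − 139)/3 = 10, q_F = (191 − 139)/3 = 52/3.
Total output Q = 139/3, so price P = 236 - 3·(139/3) = 97.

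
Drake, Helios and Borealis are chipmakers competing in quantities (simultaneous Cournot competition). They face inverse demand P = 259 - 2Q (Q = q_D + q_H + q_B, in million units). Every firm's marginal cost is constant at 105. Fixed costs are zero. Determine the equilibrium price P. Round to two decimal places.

A representative firm's profit is π_i = q_i(259 - 2Q) - 105q_i.
Setting ∂π_i/∂q_i = 0 with rivals' quantities fixed: 154 - 4q_i - 2·Σ_{j≠i} q_j = 0.
By symmetry each firm produces the same amount; substituting Σ_{j≠i} q_j = 2q_i yields q_i = 154/8 = 77/4.
Total output Q = 231/4, so price P = 259 - 2·(231/4) = 287/2.

143.50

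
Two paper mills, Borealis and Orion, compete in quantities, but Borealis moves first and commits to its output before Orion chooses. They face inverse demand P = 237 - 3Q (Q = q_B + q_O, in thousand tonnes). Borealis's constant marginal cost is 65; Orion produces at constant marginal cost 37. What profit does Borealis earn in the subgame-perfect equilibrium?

Solve by backward induction. Given q_B, the follower Orion maximises π_O = (237 - 3q_B - 3q_O)q_O - 37q_O.
∂π_O/∂q_O = 200 - 3q_B - 6q_O = 0 gives the reaction function q_O = (200 - 3q_B)/6.
Borealis substitutes q_O(q_B) into its own profit: π_B = q_B(237 - 3q_B - (200 - 3q_B)/2) - 65q_B = (137 - (3/2)q_B)q_B - 65q_B.
The leader's first-order condition 72 - 3q_B = 0 yields q_B = 24.
Then q_O = (200 - 3·24)/6 = 64/3.
Price P = 237 - 3·(136/3) = 101.
Borealis's profit: (101 - 65)·24 = 864.

864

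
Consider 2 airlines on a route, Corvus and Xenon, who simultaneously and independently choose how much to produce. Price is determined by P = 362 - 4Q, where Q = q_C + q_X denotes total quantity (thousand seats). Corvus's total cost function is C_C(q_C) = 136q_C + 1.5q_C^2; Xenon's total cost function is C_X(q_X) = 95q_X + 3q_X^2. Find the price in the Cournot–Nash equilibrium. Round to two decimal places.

242.32

Corvus's profit: π_C = (362 - 4Q)q_C - (136q_C + (3/2)q_C²). Setting ∂π_C/∂q_C = 0: 226 - 11q_C - 4(q_X) = 0.
Xenon's profit: π_X = (362 - 4Q)q_X - (95q_X + 3q_X²). Setting ∂π_X/∂q_X = 0: 267 - 14q_X - 4(q_C) = 0.
So q_C = (226 - 4q_X)/11 and q_X = (267 - 4q_C)/14.
Substituting one into the other gives q_C = 1048/69 and q_X = 14.7319.
Total output Q = 29.9203, so price P = 362 - 4·29.9203 = 242.3188.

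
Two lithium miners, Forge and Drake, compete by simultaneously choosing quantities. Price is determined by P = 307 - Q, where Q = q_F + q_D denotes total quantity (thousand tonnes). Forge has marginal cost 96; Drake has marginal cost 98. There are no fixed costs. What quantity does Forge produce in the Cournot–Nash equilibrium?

71

Forge's profit: π_F = (307 - Q)q_F - (96q_F). Setting ∂π_F/∂q_F = 0: 211 - 2q_F - (q_D) = 0.
Drake's first-order condition: 209 - 2q_D - (q_F) = 0.
Rearranging gives the reaction functions q_F = (211 - q_D)/2 and q_D = (209 - q_F)/2.
Substituting one into the other gives q_F = 71 and q_D = 69.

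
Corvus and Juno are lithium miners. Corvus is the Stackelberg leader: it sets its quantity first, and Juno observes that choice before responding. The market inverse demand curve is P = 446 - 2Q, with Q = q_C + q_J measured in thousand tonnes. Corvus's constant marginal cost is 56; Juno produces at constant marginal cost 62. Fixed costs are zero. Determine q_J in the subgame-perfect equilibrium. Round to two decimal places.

46.50

The follower Juno best-responds to any q_C: π_J = (446 - 2Q)q_J - 62q_J.
Setting the follower's marginal profit to zero, 384 - 2q_C - 4q_J = 0, i.e. q_J = (384 - 2q_C)/4.
Corvus substitutes q_J(q_C) into its own profit: π_C = q_C(446 - 2q_C - (384 - 2q_C)/2) - 56q_C = (254 - q_C)q_C - 56q_C.
Leader FOC: 198 - 2q_C = 0, so q_C = 99.
Then q_J = (384 - 2·99)/4 = 93/2.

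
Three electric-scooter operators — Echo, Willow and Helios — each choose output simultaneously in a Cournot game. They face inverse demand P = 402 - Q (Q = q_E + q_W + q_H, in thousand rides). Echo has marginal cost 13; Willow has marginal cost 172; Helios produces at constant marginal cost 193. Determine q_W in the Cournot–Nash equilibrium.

23

Echo's profit: π_E = (402 - Q)q_E - (13q_E). Setting ∂π_E/∂q_E = 0: 389 - 2q_E - (q_W + q_H) = 0.
Willow's first-order condition: 230 - 2q_W - (q_E + q_H) = 0.
Helios's first-order condition: 209 - 2q_H - (q_E + q_W) = 0.
Summing all 3 equations gives 828 − 4Q = 0, hence Q = 207.
Back-substituting: q_E = (389 − 207) = 182, q_W = (230 − 207) = 23, q_H = (209 − 207) = 2.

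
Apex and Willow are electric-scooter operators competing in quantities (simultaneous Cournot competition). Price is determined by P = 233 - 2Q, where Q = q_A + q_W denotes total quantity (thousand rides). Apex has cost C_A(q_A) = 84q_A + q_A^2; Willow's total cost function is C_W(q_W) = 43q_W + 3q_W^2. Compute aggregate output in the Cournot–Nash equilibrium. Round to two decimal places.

34.86

Apex's profit: π_A = (233 - 2Q)q_A - (84q_A + q_A²). Setting ∂π_A/∂q_A = 0: 149 - 6q_A - 2(q_W) = 0.
Willow's first-order condition: 190 - 10q_W - 2(q_A) = 0.
So q_A = (149 - 2q_W)/6 and q_W = (190 - 2q_A)/10.
Solving the pair: q_A = 555/28, q_W = 421/28.
Total output Q = 555/28 + 421/28 = 244/7.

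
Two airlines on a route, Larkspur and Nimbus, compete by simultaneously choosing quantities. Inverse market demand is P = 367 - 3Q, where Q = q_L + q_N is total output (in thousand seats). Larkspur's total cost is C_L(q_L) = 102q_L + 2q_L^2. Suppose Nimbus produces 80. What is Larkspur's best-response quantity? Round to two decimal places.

2.50

With the rival's output fixed at 80, Larkspur's profit is π_L = (367 - 3·80 - 3q_L)q_L - (102q_L + 2q_L²) = (127 - 3q_L)q_L - (102q_L + 2q_L²).
∂π_L/∂q_L = 25 - 10q_L = 0, so q_L = 5/2.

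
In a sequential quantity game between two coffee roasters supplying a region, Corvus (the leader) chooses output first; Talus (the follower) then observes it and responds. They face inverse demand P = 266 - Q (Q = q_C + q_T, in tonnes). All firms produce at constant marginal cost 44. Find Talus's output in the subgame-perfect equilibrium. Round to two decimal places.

55.50

Solve by backward induction. Given q_C, the follower Talus maximises π_T = (266 - q_C - q_T)q_T - 44q_T.
Follower FOC: 222 - q_C - 2q_T = 0, so q_T(q_C) = (222 - q_C)/2.
Corvus substitutes q_T(q_C) into its own profit: π_C = q_C(266 - q_C - (222 - q_C)/2) - 44q_C = (155 - (1/2)q_C)q_C - 44q_C.
Maximising: ∂π_C/∂q_C = 111 - q_C = 0, giving q_C = 111.
Then q_T = (222 - 111)/2 = 111/2.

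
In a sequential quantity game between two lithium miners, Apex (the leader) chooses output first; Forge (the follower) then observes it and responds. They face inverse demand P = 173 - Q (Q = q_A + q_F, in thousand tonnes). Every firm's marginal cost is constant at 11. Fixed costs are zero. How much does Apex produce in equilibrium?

81

Solve by backward induction. Given q_A, the follower Forge maximises π_F = (173 - q_A - q_F)q_F - 11q_F.
∂π_F/∂q_F = 162 - q_A - 2q_F = 0 gives the reaction function q_F = (162 - q_A)/2.
The leader anticipates this reaction. Substituting into P = 173 - Q gives P = 92 - (1/2)q_A, so π_A = (92 - (1/2)q_A)q_A - 11q_A.
Leader FOC: 81 - q_A = 0, so q_A = 81.
Then q_F = (162 - 81)/2 = 81/2.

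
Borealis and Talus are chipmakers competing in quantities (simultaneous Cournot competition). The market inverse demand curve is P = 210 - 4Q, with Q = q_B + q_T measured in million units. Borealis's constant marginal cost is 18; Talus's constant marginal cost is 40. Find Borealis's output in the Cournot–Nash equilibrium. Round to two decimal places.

17.83

Borealis's profit: π_B = (210 - 4Q)q_B - (18q_B). Setting ∂π_B/∂q_B = 0: 192 - 8q_B - 4(q_T) = 0.
Talus's first-order condition: 170 - 8q_T - 4(q_B) = 0.
So q_B = (192 - 4q_T)/8 and q_T = (170 - 4q_B)/8.
Solving the pair: q_B = 107/6, q_T = 37/3.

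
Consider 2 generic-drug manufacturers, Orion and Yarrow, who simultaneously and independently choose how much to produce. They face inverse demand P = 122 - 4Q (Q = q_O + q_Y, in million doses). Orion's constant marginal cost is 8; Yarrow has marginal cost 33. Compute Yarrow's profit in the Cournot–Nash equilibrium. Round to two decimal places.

Orion's profit: π_O = (122 - 4Q)q_O - (8q_O). Setting ∂π_O/∂q_O = 0: 114 - 8q_O - 4(q_Y) = 0.
Yarrow's profit: π_Y = (122 - 4Q)q_Y - (33q_Y). Setting ∂π_Y/∂q_Y = 0: 89 - 8q_Y - 4(q_O) = 0.
Rearranging gives the reaction functions q_O = (114 - 4q_Y)/8 and q_Y = (89 - 4q_O)/8.
Solving the pair: q_O = 139/12, q_Y = 16/3.
Price P = 122 - 4·(203/12) = 163/3.
Yarrow's profit: (163/3 - 33)·(16/3) = 1024/9.

113.78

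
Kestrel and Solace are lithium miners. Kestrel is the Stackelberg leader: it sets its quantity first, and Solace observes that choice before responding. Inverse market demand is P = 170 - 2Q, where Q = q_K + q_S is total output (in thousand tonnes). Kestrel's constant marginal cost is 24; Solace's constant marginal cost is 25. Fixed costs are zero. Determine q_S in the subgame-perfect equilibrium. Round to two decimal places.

The follower Solace best-responds to any q_K: π_S = (170 - 2Q)q_S - 25q_S.
∂π_S/∂q_S = 145 - 2q_K - 4q_S = 0 gives the reaction function q_S = (145 - 2q_K)/4.
Kestrel substitutes q_S(q_K) into its own profit: π_K = q_K(170 - 2q_K - (145 - 2q_K)/2) - 24q_K = (195/2 - q_K)q_K - 24q_K.
Leader FOC: 147/2 - 2q_K = 0, so q_K = 147/4.
Then q_S = (145 - 2·(147/4))/4 = 143/8.

17.88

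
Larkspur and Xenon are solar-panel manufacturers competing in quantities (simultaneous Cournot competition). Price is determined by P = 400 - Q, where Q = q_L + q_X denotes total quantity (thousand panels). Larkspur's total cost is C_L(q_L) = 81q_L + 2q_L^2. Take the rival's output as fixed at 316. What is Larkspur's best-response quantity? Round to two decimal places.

With the rival's output fixed at 316, Larkspur's profit is π_L = (400 - 316 - q_L)q_L - (81q_L + 2q_L²) = (84 - q_L)q_L - (81q_L + 2q_L²).
∂π_L/∂q_L = 3 - 6q_L = 0, so q_L = 1/2.

0.50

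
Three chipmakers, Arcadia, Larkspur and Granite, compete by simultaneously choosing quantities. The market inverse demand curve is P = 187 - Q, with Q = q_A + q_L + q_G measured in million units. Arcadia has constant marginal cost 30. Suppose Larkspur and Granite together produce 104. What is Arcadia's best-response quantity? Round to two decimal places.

26.50

With rivals' combined output fixed at 104, Arcadia's profit is π_A = (187 - 104 - q_A)q_A - (30q_A) = (83 - q_A)q_A - (30q_A).
∂π_A/∂q_A = 53 - 2q_A = 0, so q_A = 53/2.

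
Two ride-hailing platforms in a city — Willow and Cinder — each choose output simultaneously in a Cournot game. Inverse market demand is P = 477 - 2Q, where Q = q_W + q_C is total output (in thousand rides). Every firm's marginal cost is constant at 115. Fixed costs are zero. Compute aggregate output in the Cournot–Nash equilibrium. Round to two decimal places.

120.67

Each firm earns π_i = (477 - 2Q)q_i - 115q_i.
Setting ∂π_i/∂q_i = 0 with rivals' quantities fixed: 362 - 4q_i - 2q_j = 0.
With identical firms every q_j equals q_i, so q_j = q_i and 362 = 6q_i, giving q_i = 181/3.
Total output Q = 181/3 + 181/3 = 362/3.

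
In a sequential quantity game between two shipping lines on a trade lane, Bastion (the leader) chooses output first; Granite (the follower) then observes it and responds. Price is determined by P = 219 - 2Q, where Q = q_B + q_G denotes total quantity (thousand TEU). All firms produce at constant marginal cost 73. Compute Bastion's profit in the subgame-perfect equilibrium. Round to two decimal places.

The follower Granite best-responds to any q_B: π_G = (219 - 2Q)q_G - 73q_G.
∂π_G/∂q_G = 146 - 2q_B - 4q_G = 0 gives the reaction function q_G = (146 - 2q_B)/4.
The leader anticipates this reaction. Substituting into P = 219 - 2Q gives P = 146 - q_B, so π_B = (146 - q_B)q_B - 73q_B.
Leader FOC: 73 - 2q_B = 0, so q_B = 73/2.
Then q_G = (146 - 2·(73/2))/4 = 73/4.
Price P = 219 - 2·(219/4) = 219/2.
Bastion's profit: (219/2 - 73)·(73/2) = 1332.2500.

1332.25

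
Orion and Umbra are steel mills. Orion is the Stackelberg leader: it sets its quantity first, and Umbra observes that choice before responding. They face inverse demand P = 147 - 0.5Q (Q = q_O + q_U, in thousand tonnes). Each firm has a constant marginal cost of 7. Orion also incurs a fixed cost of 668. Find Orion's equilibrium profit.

4232

Solve by backward induction. Given q_O, the follower Umbra maximises π_U = (147 - (1/2)q_O - (1/2)q_U)q_U - 7q_U.
Setting the follower's marginal profit to zero, 140 - (1/2)q_O - q_U = 0, i.e. q_U = (140 - (1/2)q_O).
The leader anticipates this reaction. Substituting into P = 147 - 0.5Q gives P = 77 - (1/4)q_O, so π_O = (77 - (1/4)q_O)q_O - 7q_O.
The leader's first-order condition 70 - (1/2)q_O = 0 yields q_O = 140.
Then q_U = (140 - (1/2)·140) = 70.
Price P = 147 - (1/2)·210 = 42.
Orion's profit: (42 - 7)·140 - 668 = 4232.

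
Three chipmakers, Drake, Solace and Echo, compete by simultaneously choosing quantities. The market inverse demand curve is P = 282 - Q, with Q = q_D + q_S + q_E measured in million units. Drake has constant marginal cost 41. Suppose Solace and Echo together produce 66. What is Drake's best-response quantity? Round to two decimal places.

87.50

With rivals' combined output fixed at 66, Drake's profit is π_D = (282 - 66 - q_D)q_D - (41q_D) = (216 - q_D)q_D - (41q_D).
∂π_D/∂q_D = 175 - 2q_D = 0, so q_D = 175/2.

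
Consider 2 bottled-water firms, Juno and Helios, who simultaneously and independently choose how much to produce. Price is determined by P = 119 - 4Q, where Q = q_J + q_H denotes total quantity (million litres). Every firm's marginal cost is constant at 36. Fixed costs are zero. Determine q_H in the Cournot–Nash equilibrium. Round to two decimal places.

A representative firm's profit is π_i = q_i(119 - 4Q) - 36q_i.
First-order condition (treating rivals' output as given): 83 - 8q_i - 4q_j = 0.
By symmetry each firm produces the same amount; substituting q_j = q_i yields q_i = 83/12.

6.92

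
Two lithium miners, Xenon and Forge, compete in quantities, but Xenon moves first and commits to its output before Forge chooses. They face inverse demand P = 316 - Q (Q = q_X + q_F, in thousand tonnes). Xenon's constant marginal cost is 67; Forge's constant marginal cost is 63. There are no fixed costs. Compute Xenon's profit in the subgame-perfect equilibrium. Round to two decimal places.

The follower Forge best-responds to any q_X: π_F = (316 - Q)q_F - 63q_F.
Follower FOC: 253 - q_X - 2q_F = 0, so q_F(q_X) = (253 - q_X)/2.
The leader anticipates this reaction. Substituting into P = 316 - Q gives P = 379/2 - (1/2)q_X, so π_X = (379/2 - (1/2)q_X)q_X - 67q_X.
The leader's first-order condition 245/2 - q_X = 0 yields q_X = 245/2.
Then q_F = (253 - 245/2)/2 = 261/4.
Price P = 316 - 751/4 = 513/4.
Xenon's profit: (513/4 - 67)·(245/2) = 7503.1250.

7503.13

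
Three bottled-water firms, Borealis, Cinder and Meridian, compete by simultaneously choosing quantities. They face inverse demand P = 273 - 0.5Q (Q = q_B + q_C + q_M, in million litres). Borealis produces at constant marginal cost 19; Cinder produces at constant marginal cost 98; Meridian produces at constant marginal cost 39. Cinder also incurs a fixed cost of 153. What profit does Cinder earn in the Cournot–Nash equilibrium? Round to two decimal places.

Borealis's profit: π_B = (273 - 0.5Q)q_B - (19q_B). Setting ∂π_B/∂q_B = 0: 254 - q_B - (1/2)(q_C + q_M) = 0.
Cinder's profit: π_C = (273 - 0.5Q)q_C - (98q_C). Setting ∂π_C/∂q_C = 0: 175 - q_C - (1/2)(q_B + q_M) = 0.
Meridian's profit: π_M = (273 - 0.5Q)q_M - (39q_M). Setting ∂π_M/∂q_M = 0: 234 - q_M - (1/2)(q_B + q_C) = 0.
Summing all 3 equations gives 663 − 2Q = 0, hence Q = 663/2.
Back-substituting: q_B = (254 − 663/4)/(1/2) = 353/2, q_C = (175 − 663/4)/(1/2) = 37/2, q_M = (234 − 663/4)/(1/2) = 273/2.
Price P = 273 - (1/2)·(663/2) = 429/4.
Cinder's profit: (429/4 - 98)·(37/2) - 153 = 145/8.

18.13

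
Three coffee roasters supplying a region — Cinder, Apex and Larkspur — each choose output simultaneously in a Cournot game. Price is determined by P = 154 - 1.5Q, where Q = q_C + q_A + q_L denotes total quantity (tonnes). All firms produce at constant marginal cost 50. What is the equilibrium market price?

76

Each firm earns π_i = (154 - 1.5Q)q_i - 50q_i.
First-order condition (treating rivals' output as given): 104 - 3q_i - (3/2)·Σ_{j≠i} q_j = 0.
With identical firms every q_j equals q_i, so Σ_{j≠i} q_j = 2q_i and 104 = 6q_i, giving q_i = 52/3.
Total output Q = 52, so price P = 154 - (3/2)·52 = 76.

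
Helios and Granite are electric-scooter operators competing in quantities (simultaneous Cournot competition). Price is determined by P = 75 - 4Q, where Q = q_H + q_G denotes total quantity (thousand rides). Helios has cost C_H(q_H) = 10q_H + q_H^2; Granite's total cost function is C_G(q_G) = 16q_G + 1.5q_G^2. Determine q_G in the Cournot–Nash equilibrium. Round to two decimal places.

Helios's profit: π_H = (75 - 4Q)q_H - (10q_H + q_H²). Setting ∂π_H/∂q_H = 0: 65 - 10q_H - 4(q_G) = 0.
Granite's first-order condition: 59 - 11q_G - 4(q_H) = 0.
Rearranging gives the reaction functions q_H = (65 - 4q_G)/10 and q_G = (59 - 4q_H)/11.
Substituting one into the other gives q_H = 479/94 and q_G = 165/47.

3.51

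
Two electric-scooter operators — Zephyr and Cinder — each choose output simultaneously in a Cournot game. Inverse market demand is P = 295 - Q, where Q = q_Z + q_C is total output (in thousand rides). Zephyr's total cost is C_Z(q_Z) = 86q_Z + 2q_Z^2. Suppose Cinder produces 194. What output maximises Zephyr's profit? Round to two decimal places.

With the rival's output fixed at 194, Zephyr's profit is π_Z = (295 - 194 - q_Z)q_Z - (86q_Z + 2q_Z²) = (101 - q_Z)q_Z - (86q_Z + 2q_Z²).
∂π_Z/∂q_Z = 15 - 6q_Z = 0, so q_Z = 5/2.

2.50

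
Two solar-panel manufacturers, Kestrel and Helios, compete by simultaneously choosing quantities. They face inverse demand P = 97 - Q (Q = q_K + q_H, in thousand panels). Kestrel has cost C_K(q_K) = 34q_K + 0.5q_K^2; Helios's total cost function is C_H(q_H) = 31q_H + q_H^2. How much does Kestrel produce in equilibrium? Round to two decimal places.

16.91

Kestrel's profit: π_K = (97 - Q)q_K - (34q_K + (1/2)q_K²). Setting ∂π_K/∂q_K = 0: 63 - 3q_K - (q_H) = 0.
Helios's first-order condition: 66 - 4q_H - (q_K) = 0.
Rearranging gives the reaction functions q_K = (63 - q_H)/3 and q_H = (66 - q_K)/4.
Substituting one into the other gives q_K = 186/11 and q_H = 135/11.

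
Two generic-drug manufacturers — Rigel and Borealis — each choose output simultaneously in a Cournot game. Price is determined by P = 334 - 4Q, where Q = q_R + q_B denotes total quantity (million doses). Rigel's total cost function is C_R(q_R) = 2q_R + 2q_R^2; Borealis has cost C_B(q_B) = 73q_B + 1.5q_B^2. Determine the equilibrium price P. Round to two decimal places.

Rigel's profit: π_R = (334 - 4Q)q_R - (2q_R + 2q_R²). Setting ∂π_R/∂q_R = 0: 332 - 12q_R - 4(q_B) = 0.
Borealis's profit: π_B = (334 - 4Q)q_B - (73q_B + (3/2)q_B²). Setting ∂π_B/∂q_B = 0: 261 - 11q_B - 4(q_R) = 0.
Best responses: q_R = (332 - 4q_B)/12, q_B = (261 - 4q_R)/11.
Substituting one into the other gives q_R = 652/29 and q_B = 451/29.
Total output Q = 1103/29, so price P = 334 - 4·(1103/29) = 181.8621.

181.86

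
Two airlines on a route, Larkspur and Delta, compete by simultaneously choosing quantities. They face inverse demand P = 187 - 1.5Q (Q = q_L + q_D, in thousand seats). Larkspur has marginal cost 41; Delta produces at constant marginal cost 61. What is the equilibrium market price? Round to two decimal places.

96.33

Larkspur's profit: π_L = (187 - 1.5Q)q_L - (41q_L). Setting ∂π_L/∂q_L = 0: 146 - 3q_L - (3/2)(q_D) = 0.
Delta's first-order condition: 126 - 3q_D - (3/2)(q_L) = 0.
So q_L = (146 - (3/2)q_D)/3 and q_D = (126 - (3/2)q_L)/3.
Solving the pair: q_L = 332/9, q_D = 212/9.
Total output Q = 544/9, so price P = 187 - (3/2)·(544/9) = 289/3.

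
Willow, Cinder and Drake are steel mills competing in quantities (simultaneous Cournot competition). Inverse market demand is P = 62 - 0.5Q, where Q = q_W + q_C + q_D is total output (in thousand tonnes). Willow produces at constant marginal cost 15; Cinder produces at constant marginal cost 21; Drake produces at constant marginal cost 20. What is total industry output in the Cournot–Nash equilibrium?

Willow's profit: π_W = (62 - 0.5Q)q_W - (15q_W). Setting ∂π_W/∂q_W = 0: 47 - q_W - (1/2)(q_C + q_D) = 0.
Cinder's profit: π_C = (62 - 0.5Q)q_C - (21q_C). Setting ∂π_C/∂q_C = 0: 41 - q_C - (1/2)(q_W + q_D) = 0.
Drake's first-order condition: 42 - q_D - (1/2)(q_W + q_C) = 0.
Adding the 3 conditions: 130 − Q − Q = 0, i.e. Q = 65.
Back-substituting: q_W = (47 − 65/2)/(1/2) = 29, q_C = (41 − 65/2)/(1/2) = 17, q_D = (42 − 65/2)/(1/2) = 19.
Total output Q = 29 + 17 + 19 = 65.

65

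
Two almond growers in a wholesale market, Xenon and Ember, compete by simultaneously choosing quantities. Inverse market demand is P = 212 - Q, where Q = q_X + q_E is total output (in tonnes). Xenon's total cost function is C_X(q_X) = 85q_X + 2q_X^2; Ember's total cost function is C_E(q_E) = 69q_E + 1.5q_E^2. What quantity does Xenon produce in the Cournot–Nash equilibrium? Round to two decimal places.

Xenon's profit: π_X = (212 - Q)q_X - (85q_X + 2q_X²). Setting ∂π_X/∂q_X = 0: 127 - 6q_X - (q_E) = 0.
Ember's first-order condition: 143 - 5q_E - (q_X) = 0.
Rearranging gives the reaction functions q_X = (127 - q_E)/6 and q_E = (143 - q_X)/5.
Solving the pair: q_X = 492/29, q_E = 731/29.

16.97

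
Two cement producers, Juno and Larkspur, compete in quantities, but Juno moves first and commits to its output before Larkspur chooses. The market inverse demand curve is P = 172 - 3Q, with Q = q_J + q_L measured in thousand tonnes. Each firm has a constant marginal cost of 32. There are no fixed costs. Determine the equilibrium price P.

Solve by backward induction. Given q_J, the follower Larkspur maximises π_L = (172 - 3q_J - 3q_L)q_L - 32q_L.
Setting the follower's marginal profit to zero, 140 - 3q_J - 6q_L = 0, i.e. q_L = (140 - 3q_J)/6.
The leader anticipates this reaction. Substituting into P = 172 - 3Q gives P = 102 - (3/2)q_J, so π_J = (102 - (3/2)q_J)q_J - 32q_J.
Leader FOC: 70 - 3q_J = 0, so q_J = 70/3.
Then q_L = (140 - 3·(70/3))/6 = 35/3.
Total output Q = 35, so price P = 172 - 3·35 = 67.

67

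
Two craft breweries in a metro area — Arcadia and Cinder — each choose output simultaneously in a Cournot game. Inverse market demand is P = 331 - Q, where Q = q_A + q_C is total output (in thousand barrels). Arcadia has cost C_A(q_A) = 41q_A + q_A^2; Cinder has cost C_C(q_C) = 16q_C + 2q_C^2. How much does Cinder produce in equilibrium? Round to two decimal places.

42.17

Arcadia's profit: π_A = (331 - Q)q_A - (41q_A + q_A²). Setting ∂π_A/∂q_A = 0: 290 - 4q_A - (q_C) = 0.
Cinder's profit: π_C = (331 - Q)q_C - (16q_C + 2q_C²). Setting ∂π_C/∂q_C = 0: 315 - 6q_C - (q_A) = 0.
Best responses: q_A = (290 - q_C)/4, q_C = (315 - q_A)/6.
Substituting one into the other gives q_A = 1425/23 and q_C = 970/23.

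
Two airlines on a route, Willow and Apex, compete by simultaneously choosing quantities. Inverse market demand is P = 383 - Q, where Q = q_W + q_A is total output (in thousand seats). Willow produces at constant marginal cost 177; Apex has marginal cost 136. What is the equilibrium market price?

Willow's profit: π_W = (383 - Q)q_W - (177q_W). Setting ∂π_W/∂q_W = 0: 206 - 2q_W - (q_A) = 0.
Apex's first-order condition: 247 - 2q_A - (q_W) = 0.
So q_W = (206 - q_A)/2 and q_A = (247 - q_W)/2.
Substituting one into the other gives q_W = 55 and q_A = 96.
Total output Q = 151, so price P = 383 - 151 = 232.

232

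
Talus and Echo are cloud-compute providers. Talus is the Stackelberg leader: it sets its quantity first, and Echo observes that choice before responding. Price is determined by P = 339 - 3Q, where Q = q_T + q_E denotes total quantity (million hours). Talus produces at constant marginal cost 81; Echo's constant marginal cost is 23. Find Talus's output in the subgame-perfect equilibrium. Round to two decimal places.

33.33

Solve by backward induction. Given q_T, the follower Echo maximises π_E = (339 - 3q_T - 3q_E)q_E - 23q_E.
∂π_E/∂q_E = 316 - 3q_T - 6q_E = 0 gives the reaction function q_E = (316 - 3q_T)/6.
Talus substitutes q_E(q_T) into its own profit: π_T = q_T(339 - 3q_T - (316 - 3q_T)/2) - 81q_T = (181 - (3/2)q_T)q_T - 81q_T.
The leader's first-order condition 100 - 3q_T = 0 yields q_T = 100/3.
Then q_E = (316 - 3·(100/3))/6 = 36.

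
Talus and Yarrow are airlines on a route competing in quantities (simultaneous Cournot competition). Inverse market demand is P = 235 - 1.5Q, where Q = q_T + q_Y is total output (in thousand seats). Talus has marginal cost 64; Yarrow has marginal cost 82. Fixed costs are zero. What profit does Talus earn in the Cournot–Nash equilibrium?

Talus's profit: π_T = (235 - 1.5Q)q_T - (64q_T). Setting ∂π_T/∂q_T = 0: 171 - 3q_T - (3/2)(q_Y) = 0.
Yarrow's profit: π_Y = (235 - 1.5Q)q_Y - (82q_Y). Setting ∂π_Y/∂q_Y = 0: 153 - 3q_Y - (3/2)(q_T) = 0.
So q_T = (171 - (3/2)q_Y)/3 and q_Y = (153 - (3/2)q_T)/3.
Substituting one into the other gives q_T = 42 and q_Y = 30.
Price P = 235 - (3/2)·72 = 127.
Talus's profit: (127 - 64)·42 = 2646.

2646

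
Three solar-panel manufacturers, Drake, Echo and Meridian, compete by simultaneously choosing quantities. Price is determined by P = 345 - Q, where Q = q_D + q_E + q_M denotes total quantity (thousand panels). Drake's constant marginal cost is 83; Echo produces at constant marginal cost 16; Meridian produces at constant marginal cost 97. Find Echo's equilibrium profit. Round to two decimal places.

14220.56

Drake's profit: π_D = (345 - Q)q_D - (83q_D). Setting ∂π_D/∂q_D = 0: 262 - 2q_D - (q_E + q_M) = 0.
Echo's profit: π_E = (345 - Q)q_E - (16q_E). Setting ∂π_E/∂q_E = 0: 329 - 2q_E - (q_D + q_M) = 0.
Meridian's first-order condition: 248 - 2q_M - (q_D + q_E) = 0.
Adding the 3 conditions: 839 − 2Q − 2Q = 0, i.e. Q = 839/4.
Back-substituting: q_D = (262 − 839/4) = 209/4, q_E = (329 − 839/4) = 477/4, q_M = (248 − 839/4) = 153/4.
Price P = 345 - 839/4 = 541/4.
Echo's profit: (541/4 - 16)·(477/4) = 14220.5625.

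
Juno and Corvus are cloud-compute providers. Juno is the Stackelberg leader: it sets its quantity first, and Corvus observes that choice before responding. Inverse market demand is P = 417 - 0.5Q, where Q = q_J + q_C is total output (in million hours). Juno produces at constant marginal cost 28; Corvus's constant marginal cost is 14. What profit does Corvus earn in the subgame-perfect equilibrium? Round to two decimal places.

23220.13

Solve by backward induction. Given q_J, the follower Corvus maximises π_C = (417 - (1/2)q_J - (1/2)q_C)q_C - 14q_C.
Follower FOC: 403 - (1/2)q_J - q_C = 0, so q_C(q_J) = (403 - (1/2)q_J).
Juno substitutes q_C(q_J) into its own profit: π_J = q_J(417 - (1/2)q_J - (403 - (1/2)q_J)/2) - 28q_J = (431/2 - (1/4)q_J)q_J - 28q_J.
Maximising: ∂π_J/∂q_J = 375/2 - (1/2)q_J = 0, giving q_J = 375.
Then q_C = (403 - (1/2)·375) = 431/2.
Price P = 417 - (1/2)·(1181/2) = 487/4.
Corvus's profit: (487/4 - 14)·(431/2) = 23220.1250.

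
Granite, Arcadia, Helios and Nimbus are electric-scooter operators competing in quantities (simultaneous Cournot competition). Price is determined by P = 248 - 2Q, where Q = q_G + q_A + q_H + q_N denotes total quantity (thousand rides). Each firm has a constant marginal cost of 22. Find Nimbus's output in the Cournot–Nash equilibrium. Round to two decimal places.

22.60

Each firm earns π_i = (248 - 2Q)q_i - 22q_i.
First-order condition (treating rivals' output as given): 226 - 4q_i - 2·Σ_{j≠i} q_j = 0.
By symmetry each firm produces the same amount; substituting Σ_{j≠i} q_j = 3q_i yields q_i = 226/10 = 113/5.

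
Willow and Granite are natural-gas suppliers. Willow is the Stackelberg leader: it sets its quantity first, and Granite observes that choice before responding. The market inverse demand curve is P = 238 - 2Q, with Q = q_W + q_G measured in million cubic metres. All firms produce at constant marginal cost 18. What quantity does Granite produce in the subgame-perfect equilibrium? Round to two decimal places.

The follower Granite best-responds to any q_W: π_G = (238 - 2Q)q_G - 18q_G.
Follower FOC: 220 - 2q_W - 4q_G = 0, so q_G(q_W) = (220 - 2q_W)/4.
The leader anticipates this reaction. Substituting into P = 238 - 2Q gives P = 128 - q_W, so π_W = (128 - q_W)q_W - 18q_W.
The leader's first-order condition 110 - 2q_W = 0 yields q_W = 55.
Then q_G = (220 - 2·55)/4 = 55/2.

27.50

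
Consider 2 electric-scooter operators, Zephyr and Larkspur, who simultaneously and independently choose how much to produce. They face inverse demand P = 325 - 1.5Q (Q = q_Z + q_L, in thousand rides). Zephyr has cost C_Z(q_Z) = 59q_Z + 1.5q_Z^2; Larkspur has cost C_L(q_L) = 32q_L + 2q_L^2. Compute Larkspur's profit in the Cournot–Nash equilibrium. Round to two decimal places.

4091.03

Zephyr's profit: π_Z = (325 - 1.5Q)q_Z - (59q_Z + (3/2)q_Z²). Setting ∂π_Z/∂q_Z = 0: 266 - 6q_Z - (3/2)(q_L) = 0.
Larkspur's first-order condition: 293 - 7q_L - (3/2)(q_Z) = 0.
Rearranging gives the reaction functions q_Z = (266 - (3/2)q_L)/6 and q_L = (293 - (3/2)q_Z)/7.
Solving the pair: q_Z = 35.7862, q_L = 1812/53.
Price P = 325 - (3/2)·69.9748 = 220.0377.
Larkspur's profit: 220.0377·(1812/53) - 32·(1812/53) - 2(1812/53)² = 4091.0303.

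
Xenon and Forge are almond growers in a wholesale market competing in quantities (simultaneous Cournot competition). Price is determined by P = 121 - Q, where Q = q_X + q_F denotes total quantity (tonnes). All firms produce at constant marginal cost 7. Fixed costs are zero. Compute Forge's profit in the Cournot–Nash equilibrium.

A representative firm's profit is π_i = q_i(121 - Q) - 7q_i.
First-order condition (treating rivals' output as given): 114 - 2q_i - q_j = 0.
With identical firms every q_j equals q_i, so q_j = q_i and 114 = 3q_i, giving q_i = 38.
Price P = 121 - 76 = 45.
Forge's profit: (45 - 7)·38 = 1444.

1444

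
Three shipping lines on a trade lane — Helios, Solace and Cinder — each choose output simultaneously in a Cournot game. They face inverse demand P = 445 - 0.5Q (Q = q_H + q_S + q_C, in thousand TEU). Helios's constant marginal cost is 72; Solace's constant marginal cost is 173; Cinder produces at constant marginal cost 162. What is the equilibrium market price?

Helios's profit: π_H = (445 - 0.5Q)q_H - (72q_H). Setting ∂π_H/∂q_H = 0: 373 - q_H - (1/2)(q_S + q_C) = 0.
Solace's profit: π_S = (445 - 0.5Q)q_S - (173q_S). Setting ∂π_S/∂q_S = 0: 272 - q_S - (1/2)(q_H + q_C) = 0.
Cinder's first-order condition: 283 - q_C - (1/2)(q_H + q_S) = 0.
Adding the 3 conditions: 928 − Q − Q = 0, i.e. Q = 464.
Back-substituting: q_H = (373 − 232)/(1/2) = 282, q_S = (272 − 232)/(1/2) = 80, q_C = (283 − 232)/(1/2) = 102.
Total output Q = 464, so price P = 445 - (1/2)·464 = 213.

213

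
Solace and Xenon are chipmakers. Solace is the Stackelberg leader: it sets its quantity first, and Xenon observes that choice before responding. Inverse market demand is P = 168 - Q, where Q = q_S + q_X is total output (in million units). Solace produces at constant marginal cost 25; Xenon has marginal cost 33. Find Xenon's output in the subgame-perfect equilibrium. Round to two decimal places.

29.75

The follower Xenon best-responds to any q_S: π_X = (168 - Q)q_X - 33q_X.
∂π_X/∂q_X = 135 - q_S - 2q_X = 0 gives the reaction function q_X = (135 - q_S)/2.
The leader anticipates this reaction. Substituting into P = 168 - Q gives P = 201/2 - (1/2)q_S, so π_S = (201/2 - (1/2)q_S)q_S - 25q_S.
Leader FOC: 151/2 - q_S = 0, so q_S = 151/2.
Then q_X = (135 - 151/2)/2 = 119/4.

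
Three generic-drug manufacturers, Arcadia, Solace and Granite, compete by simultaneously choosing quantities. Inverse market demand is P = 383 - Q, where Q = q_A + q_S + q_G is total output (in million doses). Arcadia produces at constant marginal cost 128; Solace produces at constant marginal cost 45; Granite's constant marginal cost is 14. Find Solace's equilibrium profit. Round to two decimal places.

9506.25

Arcadia's profit: π_A = (383 - Q)q_A - (128q_A). Setting ∂π_A/∂q_A = 0: 255 - 2q_A - (q_S + q_G) = 0.
Solace's profit: π_S = (383 - Q)q_S - (45q_S). Setting ∂π_S/∂q_S = 0: 338 - 2q_S - (q_A + q_G) = 0.
Granite's profit: π_G = (383 - Q)q_G - (14q_G). Setting ∂π_G/∂q_G = 0: 369 - 2q_G - (q_A + q_S) = 0.
Adding the 3 first-order conditions: 962 − 4Q = 0, so Q = 481/2.
Back-substituting: q_A = (255 − 481/2) = 29/2, q_S = (338 − 481/2) = 195/2, q_G = (369 − 481/2) = 257/2.
Price P = 383 - 481/2 = 285/2.
Solace's profit: (285/2 - 45)·(195/2) = 9506.2500.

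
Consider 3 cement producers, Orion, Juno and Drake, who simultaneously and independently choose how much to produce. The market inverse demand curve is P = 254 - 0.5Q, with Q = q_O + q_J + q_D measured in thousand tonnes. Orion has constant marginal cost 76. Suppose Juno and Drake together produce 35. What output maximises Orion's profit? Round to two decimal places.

With rivals' combined output fixed at 35, Orion's profit is π_O = (254 - (1/2)·35 - (1/2)q_O)q_O - (76q_O) = (473/2 - (1/2)q_O)q_O - (76q_O).
∂π_O/∂q_O = 321/2 - q_O = 0, so q_O = 321/2.

160.50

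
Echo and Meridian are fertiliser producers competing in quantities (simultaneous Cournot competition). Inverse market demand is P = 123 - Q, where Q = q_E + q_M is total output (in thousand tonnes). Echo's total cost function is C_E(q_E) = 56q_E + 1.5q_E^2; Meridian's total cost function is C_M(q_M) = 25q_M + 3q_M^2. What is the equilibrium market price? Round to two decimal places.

100.92

Echo's profit: π_E = (123 - Q)q_E - (56q_E + (3/2)q_E²). Setting ∂π_E/∂q_E = 0: 67 - 5q_E - (q_M) = 0.
Meridian's first-order condition: 98 - 8q_M - (q_E) = 0.
Rearranging gives the reaction functions q_E = (67 - q_M)/5 and q_M = (98 - q_E)/8.
Solving the pair: q_E = 146/13, q_M = 141/13.
Total output Q = 287/13, so price P = 123 - 287/13 = 1312/13.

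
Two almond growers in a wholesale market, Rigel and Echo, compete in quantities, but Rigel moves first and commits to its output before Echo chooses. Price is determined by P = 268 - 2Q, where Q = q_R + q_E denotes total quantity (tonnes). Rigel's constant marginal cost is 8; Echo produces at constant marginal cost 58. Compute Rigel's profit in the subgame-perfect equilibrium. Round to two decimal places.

6006.25

Solve by backward induction. Given q_R, the follower Echo maximises π_E = (268 - 2q_R - 2q_E)q_E - 58q_E.
∂π_E/∂q_E = 210 - 2q_R - 4q_E = 0 gives the reaction function q_E = (210 - 2q_R)/4.
Rigel substitutes q_E(q_R) into its own profit: π_R = q_R(268 - 2q_R - (210 - 2q_R)/2) - 8q_R = (163 - q_R)q_R - 8q_R.
The leader's first-order condition 155 - 2q_R = 0 yields q_R = 155/2.
Then q_E = (210 - 2·(155/2))/4 = 55/4.
Price P = 268 - 2·(365/4) = 171/2.
Rigel's profit: (171/2 - 8)·(155/2) = 6006.2500.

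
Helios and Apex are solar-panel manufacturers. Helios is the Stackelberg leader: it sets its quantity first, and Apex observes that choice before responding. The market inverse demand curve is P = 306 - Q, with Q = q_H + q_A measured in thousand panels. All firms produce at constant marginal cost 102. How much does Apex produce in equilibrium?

The follower Apex best-responds to any q_H: π_A = (306 - Q)q_A - 102q_A.
Setting the follower's marginal profit to zero, 204 - q_H - 2q_A = 0, i.e. q_A = (204 - q_H)/2.
The leader anticipates this reaction. Substituting into P = 306 - Q gives P = 204 - (1/2)q_H, so π_H = (204 - (1/2)q_H)q_H - 102q_H.
Leader FOC: 102 - q_H = 0, so q_H = 102.
Then q_A = (204 - 102)/2 = 51.

51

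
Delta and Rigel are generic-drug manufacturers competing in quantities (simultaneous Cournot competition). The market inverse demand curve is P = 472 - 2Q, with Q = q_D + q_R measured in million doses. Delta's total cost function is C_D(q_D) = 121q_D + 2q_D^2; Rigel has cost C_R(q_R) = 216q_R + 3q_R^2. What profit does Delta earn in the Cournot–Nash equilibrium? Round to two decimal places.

6224.38

Delta's profit: π_D = (472 - 2Q)q_D - (121q_D + 2q_D²). Setting ∂π_D/∂q_D = 0: 351 - 8q_D - 2(q_R) = 0.
Rigel's first-order condition: 256 - 10q_R - 2(q_D) = 0.
So q_D = (351 - 2q_R)/8 and q_R = (256 - 2q_D)/10.
Substituting one into the other gives q_D = 1499/38 and q_R = 673/38.
Price P = 472 - 2·(1086/19) = 357.6842.
Delta's profit: 357.6842·(1499/38) - 121·(1499/38) - 2(1499/38)² = 6224.3795.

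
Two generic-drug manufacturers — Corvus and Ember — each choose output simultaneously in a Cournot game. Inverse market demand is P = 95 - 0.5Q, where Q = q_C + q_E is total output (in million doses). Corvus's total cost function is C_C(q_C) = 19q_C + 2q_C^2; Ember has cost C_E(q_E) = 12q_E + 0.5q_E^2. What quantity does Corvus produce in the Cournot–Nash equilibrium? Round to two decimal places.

11.33

Corvus's profit: π_C = (95 - 0.5Q)q_C - (19q_C + 2q_C²). Setting ∂π_C/∂q_C = 0: 76 - 5q_C - (1/2)(q_E) = 0.
Ember's first-order condition: 83 - 2q_E - (1/2)(q_C) = 0.
Best responses: q_C = (76 - (1/2)q_E)/5, q_E = (83 - (1/2)q_C)/2.
Substituting one into the other gives q_C = 34/3 and q_E = 116/3.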